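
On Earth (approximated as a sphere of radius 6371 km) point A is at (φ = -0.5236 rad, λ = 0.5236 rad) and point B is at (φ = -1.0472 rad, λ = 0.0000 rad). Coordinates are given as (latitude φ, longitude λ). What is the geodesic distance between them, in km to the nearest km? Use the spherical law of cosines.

In radians: φ₁ = -0.5236, φ₂ = -1.0472, Δλ = -30.000° = -0.5236 rad.
cos c = sin φ₁ sin φ₂ + cos φ₁ cos φ₂ cos Δλ = (-0.5000)(-0.8660) + (0.8660)(0.5000)(0.8660) = 0.80801,
so c = arccos(0.80801) = 0.63003 rad.
Distance = R·c = 6371 × 0.6300 ≈ 4014 km.

4014 km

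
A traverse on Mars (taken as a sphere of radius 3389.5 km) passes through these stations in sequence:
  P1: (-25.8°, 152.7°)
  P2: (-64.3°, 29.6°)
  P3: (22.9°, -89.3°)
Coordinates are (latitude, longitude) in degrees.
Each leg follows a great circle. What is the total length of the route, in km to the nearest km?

11987 km

Leg P1→P2: central angle 1.3909 rad, distance 4714.3 km.
Leg P2→P3: central angle 2.1456 rad, distance 7272.6 km.
Total: 4714.3 + 7272.6 ≈ 11987 km.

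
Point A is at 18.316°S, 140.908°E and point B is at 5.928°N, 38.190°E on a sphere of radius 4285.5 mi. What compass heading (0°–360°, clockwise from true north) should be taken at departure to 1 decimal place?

271.7°

Δλ = -102.718° = -1.7928 rad.
y = sin Δλ · cos φ₂ = (-0.9755)(0.9947) = -0.9702
x = cos φ₁ sin φ₂ − sin φ₁ cos φ₂ cos Δλ = (0.9493)(0.1033) − (-0.3143)(0.9947)(-0.2202) = 0.0292
θ = atan2(y, x) = -88.27°; adding 360° gives 271.7°.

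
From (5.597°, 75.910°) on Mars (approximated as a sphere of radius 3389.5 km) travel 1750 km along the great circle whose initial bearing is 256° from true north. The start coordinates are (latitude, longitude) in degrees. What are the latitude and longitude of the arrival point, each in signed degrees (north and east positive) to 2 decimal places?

-1.95°, 47.27°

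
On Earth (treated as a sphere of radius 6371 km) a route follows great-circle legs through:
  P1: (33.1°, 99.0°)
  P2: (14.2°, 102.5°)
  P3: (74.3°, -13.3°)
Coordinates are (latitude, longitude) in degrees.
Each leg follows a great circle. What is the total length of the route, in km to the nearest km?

11360 km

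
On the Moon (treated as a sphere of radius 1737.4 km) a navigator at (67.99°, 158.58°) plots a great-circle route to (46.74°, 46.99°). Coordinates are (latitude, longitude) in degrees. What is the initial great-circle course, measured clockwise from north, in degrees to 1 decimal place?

308.5°

With φ₁ = 1.1866, φ₂ = 0.8158, Δλ = -1.9476 rad, the forward-azimuth formula gives
θ = atan2( sin Δλ cos φ₂ , cos φ₁ sin φ₂ − sin φ₁ cos φ₂ cos Δλ ) = atan2(-0.6372, 0.5067) = -51.51°.
Adding 360° brings this into [0°, 360°): 308.5°.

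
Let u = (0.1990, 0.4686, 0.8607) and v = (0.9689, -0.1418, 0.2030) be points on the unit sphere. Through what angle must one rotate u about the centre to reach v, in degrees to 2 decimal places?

u·v = 0.3011; |u| = 1.0000, |v| = 1.0000.
cos θ = (u·v)/(|u||v|) = 0.3011, so θ = 72.48°.

72.48°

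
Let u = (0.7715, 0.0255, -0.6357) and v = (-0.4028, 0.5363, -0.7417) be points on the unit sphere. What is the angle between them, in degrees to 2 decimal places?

u·v = 0.1744; |u| = 1.0000, |v| = 1.0000.
cos θ = (u·v)/(|u||v|) = 0.1744, so θ = 79.96°.

79.96°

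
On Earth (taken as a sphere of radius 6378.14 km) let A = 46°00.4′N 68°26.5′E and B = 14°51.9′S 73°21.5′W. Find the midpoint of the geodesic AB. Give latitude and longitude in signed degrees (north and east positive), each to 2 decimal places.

Central angle δ = 2.3633 rad. Interpolating on the sphere with fraction f = 0.5:
P = [sin((1−f)δ)·A + sin(fδ)·B] / sin δ = 1.3179·A + 1.3179·B in Cartesian coordinates,
giving P = (0.7012, -0.3691, 0.6100), i.e. latitude 37.59°, longitude -27.76°.

37.59°, -27.76°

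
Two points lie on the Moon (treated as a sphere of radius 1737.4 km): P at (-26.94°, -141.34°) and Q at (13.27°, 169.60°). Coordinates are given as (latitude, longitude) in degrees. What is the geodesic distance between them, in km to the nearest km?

1890 km

In radians: φ₁ = -0.4702, φ₂ = 0.2316, Δλ = -49.060° = -0.8563 rad.
cos c = sin φ₁ sin φ₂ + cos φ₁ cos φ₂ cos Δλ = (-0.4531)(0.2295) + (0.8915)(0.9733)(0.6553) = 0.46457,
so c = arccos(0.46457) = 1.08765 rad.
Distance = R·c = 1737.4 × 1.0877 ≈ 1890 km.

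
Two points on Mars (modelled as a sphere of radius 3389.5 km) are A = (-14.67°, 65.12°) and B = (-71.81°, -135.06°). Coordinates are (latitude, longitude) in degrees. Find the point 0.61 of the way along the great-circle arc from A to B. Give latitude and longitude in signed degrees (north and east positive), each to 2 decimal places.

-70.26°, 80.53°

Central angle δ = 1.6137 rad. Interpolating on the sphere with fraction f = 0.61:
P = [sin((1−f)δ)·A + sin(fδ)·B] / sin δ = 0.5891·A + 0.8337·B in Cartesian coordinates,
giving P = (0.0556, 0.3332, -0.9412), i.e. latitude -70.26°, longitude 80.53°.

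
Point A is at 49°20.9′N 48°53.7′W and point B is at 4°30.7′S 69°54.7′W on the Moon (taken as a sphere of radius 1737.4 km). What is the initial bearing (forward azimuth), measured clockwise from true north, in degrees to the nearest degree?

205°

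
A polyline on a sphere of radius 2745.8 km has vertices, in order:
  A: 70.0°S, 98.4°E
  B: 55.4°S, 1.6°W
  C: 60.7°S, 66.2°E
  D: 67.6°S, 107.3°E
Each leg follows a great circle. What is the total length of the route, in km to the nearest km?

Leg A→B: central angle 0.7381 rad, distance 2026.6 km.
Leg B→C: central angle 0.6044 rad, distance 1659.6 km.
Leg C→D: central angle 0.3277 rad, distance 899.7 km.
Total: 2026.6 + 1659.6 + 899.7 ≈ 4586 km.

4586 km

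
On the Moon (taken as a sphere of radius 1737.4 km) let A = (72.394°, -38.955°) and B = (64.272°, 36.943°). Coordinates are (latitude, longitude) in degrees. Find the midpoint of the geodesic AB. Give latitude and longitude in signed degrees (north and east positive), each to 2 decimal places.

Central angle δ = 0.4720 rad. Interpolating on the sphere with fraction f = 0.5:
P = [sin((1−f)δ)·A + sin(fδ)·B] / sin δ = 0.5143·A + 0.5143·B in Cartesian coordinates,
giving P = (0.2994, 0.0364, 0.9534), i.e. latitude 72.45°, longitude 6.93°.

72.45°, 6.93°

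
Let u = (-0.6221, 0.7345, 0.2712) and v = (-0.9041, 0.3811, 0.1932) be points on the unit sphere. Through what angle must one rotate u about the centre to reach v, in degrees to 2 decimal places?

u·v = 0.8948; |u| = 1.0000, |v| = 1.0000.
cos θ = (u·v)/(|u||v|) = 0.8948, so θ = 26.52°.

26.52°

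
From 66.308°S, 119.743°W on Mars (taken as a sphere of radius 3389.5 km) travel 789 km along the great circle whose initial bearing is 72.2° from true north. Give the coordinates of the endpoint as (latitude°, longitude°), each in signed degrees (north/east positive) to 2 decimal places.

Angular distance δ = d/R = 789/3389.5 = 0.23278 rad; initial bearing θ = 1.2601 rad.
sin φ₂ = sin φ₁ cos δ + cos φ₁ sin δ cos θ = (-0.9157)(0.9730) + (0.4018)(0.2307)(0.3057) = -0.8627, so φ₂ = -59.62°.
Δλ = atan2(sin θ sin δ cos φ₁, cos δ − sin φ₁ sin φ₂) = atan2(0.0883, 0.1831) = 25.740°.
λ₂ = -119.743° + 25.740° = -94.00°.

-59.62°, -94.00°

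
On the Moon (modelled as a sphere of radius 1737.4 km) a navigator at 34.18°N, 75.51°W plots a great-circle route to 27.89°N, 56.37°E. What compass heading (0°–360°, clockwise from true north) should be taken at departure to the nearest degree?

Δλ = 131.880° = 2.3017 rad.
y = sin Δλ · cos φ₂ = (0.7445)(0.8838) = 0.6581
x = cos φ₁ sin φ₂ − sin φ₁ cos φ₂ cos Δλ = (0.8273)(0.4678) − (0.5618)(0.8838)(-0.6676) = 0.7185
θ = atan2(y, x) = 42.49°, so the bearing is 42°.

42°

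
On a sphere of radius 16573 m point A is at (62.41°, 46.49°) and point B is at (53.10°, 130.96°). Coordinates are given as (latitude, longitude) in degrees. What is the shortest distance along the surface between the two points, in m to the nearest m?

With latitudes φ₁ = 62.410°, φ₂ = 53.100° and longitude difference Δλ = 84.470°:
cos c = sin φ₁ sin φ₂ + cos φ₁ cos φ₂ cos Δλ = (0.8863)(0.7997) + (0.4631)(0.6004)(0.0964) = 0.73555,
so c = arccos(0.73555) = 0.74432 rad.
Distance = R·c = 16573 × 0.7443 ≈ 12336 m.

12336 m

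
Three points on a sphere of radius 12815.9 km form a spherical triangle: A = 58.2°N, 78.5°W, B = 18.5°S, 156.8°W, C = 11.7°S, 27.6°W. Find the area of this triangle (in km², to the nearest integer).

350416093 km²

Side lengths (central angles): a = 2.1207, b = 1.4171, c = 1.7399 rad; semiperimeter s = 2.6389.
By l'Huilier's theorem, tan(E/4) = √[tan(s/2) tan((s−a)/2) tan((s−b)/2) tan((s−c)/2)], giving spherical excess E = 2.1335 rad.
Area = E·R² = 2.1335 × (12815.9)² ≈ 350416093 km².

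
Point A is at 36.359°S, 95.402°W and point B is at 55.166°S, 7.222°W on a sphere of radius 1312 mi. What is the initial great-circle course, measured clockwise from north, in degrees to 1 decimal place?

138.7°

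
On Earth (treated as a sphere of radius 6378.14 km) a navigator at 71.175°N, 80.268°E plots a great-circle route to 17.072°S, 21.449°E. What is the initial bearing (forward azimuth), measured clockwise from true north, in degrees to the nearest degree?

With φ₁ = 1.2422, φ₂ = -0.2980, Δλ = -1.0266 rad, the forward-azimuth formula gives
θ = atan2( sin Δλ cos φ₂ , cos φ₁ sin φ₂ − sin φ₁ cos φ₂ cos Δλ ) = atan2(-0.8178, -0.5632) = -124.55°.
Adding 360° brings this into [0°, 360°): 235°.

235°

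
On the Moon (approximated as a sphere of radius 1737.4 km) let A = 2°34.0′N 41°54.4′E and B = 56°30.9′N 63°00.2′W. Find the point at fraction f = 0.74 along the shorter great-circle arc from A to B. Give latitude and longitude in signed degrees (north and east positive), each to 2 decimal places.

54.30°, -18.42°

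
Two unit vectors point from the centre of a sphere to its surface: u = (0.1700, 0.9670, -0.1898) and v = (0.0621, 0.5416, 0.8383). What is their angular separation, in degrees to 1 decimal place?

68.0°

u·v = 0.3752; |u| = 1.0000, |v| = 1.0000.
cos θ = (u·v)/(|u||v|) = 0.3752, so θ = 68.0°.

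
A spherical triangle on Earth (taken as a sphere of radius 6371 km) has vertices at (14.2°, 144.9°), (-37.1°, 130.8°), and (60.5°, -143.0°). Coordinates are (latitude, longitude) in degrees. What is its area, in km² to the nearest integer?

11365579 km²

Side lengths (central angles): a = 2.0932, b = 1.2023, c = 0.9249 rad; semiperimeter s = 2.1102.
By l'Huilier's theorem, tan(E/4) = √[tan(s/2) tan((s−a)/2) tan((s−b)/2) tan((s−c)/2)], giving spherical excess E = 0.2800 rad.
Area = E·R² = 0.2800 × (6371)² ≈ 11365579 km².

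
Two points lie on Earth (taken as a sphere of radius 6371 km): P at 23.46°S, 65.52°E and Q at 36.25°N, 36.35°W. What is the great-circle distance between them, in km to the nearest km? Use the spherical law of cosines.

12543 km

With latitudes φ₁ = -23.460°, φ₂ = 36.250° and longitude difference Δλ = -101.870°:
cos c = sin φ₁ sin φ₂ + cos φ₁ cos φ₂ cos Δλ = (-0.3981)(0.5913) + (0.9173)(0.8064)(-0.2057) = -0.38757,
so c = arccos(-0.38757) = 1.96879 rad.
Distance = R·c = 6371 × 1.9688 ≈ 12543 km.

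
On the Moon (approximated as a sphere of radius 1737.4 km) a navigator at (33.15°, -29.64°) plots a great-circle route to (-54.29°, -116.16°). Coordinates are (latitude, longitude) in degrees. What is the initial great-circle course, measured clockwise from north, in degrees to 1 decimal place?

With φ₁ = 0.5786, φ₂ = -0.9475, Δλ = -1.5101 rad, the forward-azimuth formula gives
θ = atan2( sin Δλ cos φ₂ , cos φ₁ sin φ₂ − sin φ₁ cos φ₂ cos Δλ ) = atan2(-0.5826, -0.6992) = -140.20°.
Adding 360° brings this into [0°, 360°): 219.8°.

219.8°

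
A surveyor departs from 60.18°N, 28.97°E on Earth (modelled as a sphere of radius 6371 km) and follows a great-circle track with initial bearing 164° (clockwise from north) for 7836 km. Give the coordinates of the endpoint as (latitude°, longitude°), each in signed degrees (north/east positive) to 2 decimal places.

-9.24°, 44.23°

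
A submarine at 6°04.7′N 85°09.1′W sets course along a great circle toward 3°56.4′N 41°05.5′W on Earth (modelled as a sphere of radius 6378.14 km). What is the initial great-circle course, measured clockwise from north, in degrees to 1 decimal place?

With φ₁ = 0.1061, φ₂ = 0.0688, Δλ = 0.7690 rad, the forward-azimuth formula gives
θ = atan2( sin Δλ cos φ₂ , cos φ₁ sin φ₂ − sin φ₁ cos φ₂ cos Δλ ) = atan2(0.6938, -0.0076) = 90.63°.
So the initial bearing is 90.6°.

90.6°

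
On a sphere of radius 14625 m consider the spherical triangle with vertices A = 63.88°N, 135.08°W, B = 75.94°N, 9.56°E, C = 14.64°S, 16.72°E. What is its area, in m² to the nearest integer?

66971322 m²

Side lengths (central angles): a = 1.5828, b = 2.2172, c = 0.6701 rad; semiperimeter s = 2.2350.
By l'Huilier's theorem, tan(E/4) = √[tan(s/2) tan((s−a)/2) tan((s−b)/2) tan((s−c)/2)], giving spherical excess E = 0.3131 rad.
Area = E·R² = 0.3131 × (14625)² ≈ 66971322 m².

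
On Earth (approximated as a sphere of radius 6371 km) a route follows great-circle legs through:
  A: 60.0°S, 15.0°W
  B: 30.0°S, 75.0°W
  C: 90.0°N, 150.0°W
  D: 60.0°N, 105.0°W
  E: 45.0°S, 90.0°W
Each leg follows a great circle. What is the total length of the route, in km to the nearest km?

33938 km

Leg A→B: central angle 0.8638 rad, distance 5503.6 km.
Leg B→C: central angle 2.0944 rad, distance 13343.4 km.
Leg C→D: central angle 0.5236 rad, distance 3335.8 km.
Leg D→E: central angle 1.8451 rad, distance 11755.1 km.
Total: 5503.6 + 13343.4 + 3335.8 + 11755.1 ≈ 33938 km.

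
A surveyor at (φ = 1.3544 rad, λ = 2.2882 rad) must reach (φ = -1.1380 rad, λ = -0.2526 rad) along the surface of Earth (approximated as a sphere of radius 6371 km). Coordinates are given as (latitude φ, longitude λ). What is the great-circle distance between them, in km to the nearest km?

18228 km

With latitudes φ₁ = 77.601°, φ₂ = -65.203° and longitude difference Δλ = -145.577°:
cos c = sin φ₁ sin φ₂ + cos φ₁ cos φ₂ cos Δλ = (0.9767)(-0.9078) + (0.2147)(0.4194)(-0.8249) = -0.96091,
so c = arccos(-0.96091) = 2.86106 rad.
Distance = R·c = 6371 × 2.8611 ≈ 18228 km.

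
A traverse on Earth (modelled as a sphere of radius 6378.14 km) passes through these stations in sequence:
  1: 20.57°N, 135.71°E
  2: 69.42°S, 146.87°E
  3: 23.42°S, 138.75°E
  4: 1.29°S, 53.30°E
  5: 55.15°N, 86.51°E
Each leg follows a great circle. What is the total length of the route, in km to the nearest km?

31677 km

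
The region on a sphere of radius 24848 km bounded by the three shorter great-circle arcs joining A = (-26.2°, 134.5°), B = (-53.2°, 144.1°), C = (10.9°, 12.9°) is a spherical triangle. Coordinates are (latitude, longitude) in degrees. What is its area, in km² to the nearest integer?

558632515 km²

Side lengths (central angles): a = 2.1399, b = 2.1474, c = 0.4876 rad; semiperimeter s = 2.3874.
By l'Huilier's theorem, tan(E/4) = √[tan(s/2) tan((s−a)/2) tan((s−b)/2) tan((s−c)/2)], giving spherical excess E = 0.9048 rad.
Area = E·R² = 0.9048 × (24848)² ≈ 558632515 km².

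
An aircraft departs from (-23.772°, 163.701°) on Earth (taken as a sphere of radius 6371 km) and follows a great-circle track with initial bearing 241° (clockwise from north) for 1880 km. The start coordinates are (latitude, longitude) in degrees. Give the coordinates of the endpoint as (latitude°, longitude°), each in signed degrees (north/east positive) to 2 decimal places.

-30.98°, 146.44°

Angular distance δ = d/R = 1880/6371 = 0.29509 rad; initial bearing θ = 4.2062 rad.
sin φ₂ = sin φ₁ cos δ + cos φ₁ sin δ cos θ = (-0.4031)(0.9568) + (0.9152)(0.2908)(-0.4848) = -0.5147, so φ₂ = -30.98°.
Δλ = atan2(sin θ sin δ cos φ₁, cos δ − sin φ₁ sin φ₂) = atan2(-0.2328, 0.7493) = -17.258°.
λ₂ = 163.701° − 17.258° = 146.44°.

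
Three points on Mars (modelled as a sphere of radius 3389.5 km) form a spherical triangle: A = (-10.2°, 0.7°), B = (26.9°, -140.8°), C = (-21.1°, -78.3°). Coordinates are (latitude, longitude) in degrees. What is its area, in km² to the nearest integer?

Side lengths (central angles): a = 1.3476, b = 1.3295, c = 2.4450 rad; semiperimeter s = 2.5611.
By l'Huilier's theorem, tan(E/4) = √[tan(s/2) tan((s−a)/2) tan((s−b)/2) tan((s−c)/2)], giving spherical excess E = 1.1991 rad.
Area = E·R² = 1.1991 × (3389.5)² ≈ 13775958 km².

13775958 km²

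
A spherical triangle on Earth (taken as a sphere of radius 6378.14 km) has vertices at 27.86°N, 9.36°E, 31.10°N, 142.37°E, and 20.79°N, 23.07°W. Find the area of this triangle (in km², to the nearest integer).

26107707 km²

Side lengths (central angles): a = 2.2037, b = 0.5286, c = 1.8494 rad; semiperimeter s = 2.2908.
By l'Huilier's theorem, tan(E/4) = √[tan(s/2) tan((s−a)/2) tan((s−b)/2) tan((s−c)/2)], giving spherical excess E = 0.6418 rad.
Area = E·R² = 0.6418 × (6378.14)² ≈ 26107707 km².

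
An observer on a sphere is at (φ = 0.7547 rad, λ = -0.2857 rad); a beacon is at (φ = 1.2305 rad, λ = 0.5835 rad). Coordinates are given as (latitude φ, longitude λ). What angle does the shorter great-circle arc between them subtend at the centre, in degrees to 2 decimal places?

Let φ₁ = 0.7547 rad, φ₂ = 1.2305 rad, and Δλ = 0.8692 rad.
cos c = sin φ₁ sin φ₂ + cos φ₁ cos φ₂ cos Δλ = (0.6851)(0.9427) + (0.7285)(0.3338)(0.6454) = 0.80272,
so c = arccos(0.80272) = 0.63896 rad.
So the angular separation is 36.61°.

36.61°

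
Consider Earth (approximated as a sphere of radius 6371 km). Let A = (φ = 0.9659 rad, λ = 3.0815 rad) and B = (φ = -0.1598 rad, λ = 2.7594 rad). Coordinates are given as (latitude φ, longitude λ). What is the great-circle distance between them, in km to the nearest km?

With latitudes φ₁ = 55.342°, φ₂ = -9.156° and longitude difference Δλ = -18.455°:
cos c = sin φ₁ sin φ₂ + cos φ₁ cos φ₂ cos Δλ = (0.8226)(-0.1591) + (0.5687)(0.9873)(0.9486) = 0.40167,
so c = arccos(0.40167) = 1.15745 rad.
Distance = R·c = 6371 × 1.1575 ≈ 7374 km.

7374 km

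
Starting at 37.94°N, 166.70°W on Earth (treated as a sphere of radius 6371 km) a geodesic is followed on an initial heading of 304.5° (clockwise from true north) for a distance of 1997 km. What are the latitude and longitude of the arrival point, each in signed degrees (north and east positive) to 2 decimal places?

46.27°, 171.73°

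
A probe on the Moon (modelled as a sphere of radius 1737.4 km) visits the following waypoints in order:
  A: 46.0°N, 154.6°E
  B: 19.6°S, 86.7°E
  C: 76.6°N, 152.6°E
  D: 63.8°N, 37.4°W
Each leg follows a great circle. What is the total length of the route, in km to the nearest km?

Leg A→B: central angle 1.5659 rad, distance 2720.6 km.
Leg B→C: central angle 1.8103 rad, distance 3145.1 km.
Leg C→D: central angle 0.6887 rad, distance 1196.6 km.
Total: 2720.6 + 3145.1 + 1196.6 ≈ 7062 km.

7062 km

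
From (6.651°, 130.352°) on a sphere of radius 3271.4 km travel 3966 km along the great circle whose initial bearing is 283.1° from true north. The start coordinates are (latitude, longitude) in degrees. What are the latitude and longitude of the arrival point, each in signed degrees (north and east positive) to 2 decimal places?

14.56°, 59.90°

Angular distance δ = d/R = 3966/3271.4 = 1.21232 rad; initial bearing θ = 4.9410 rad.
sin φ₂ = sin φ₁ cos δ + cos φ₁ sin δ cos θ = (0.1158)(0.3508) + (0.9933)(0.9364)(0.2267) = 0.2515, so φ₂ = 14.56°.
Δλ = atan2(sin θ sin δ cos φ₁, cos δ − sin φ₁ sin φ₂) = atan2(-0.9059, 0.3217) = -70.449°.
λ₂ = 130.352° − 70.449° = 59.90°.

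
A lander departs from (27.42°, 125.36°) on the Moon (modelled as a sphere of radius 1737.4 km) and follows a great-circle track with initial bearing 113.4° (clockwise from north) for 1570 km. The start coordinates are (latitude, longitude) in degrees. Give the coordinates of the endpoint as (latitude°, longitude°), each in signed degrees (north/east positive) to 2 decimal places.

0.46°, 171.50°

Angular distance δ = d/R = 1570/1737.4 = 0.90365 rad; initial bearing θ = 1.9792 rad.
sin φ₂ = sin φ₁ cos δ + cos φ₁ sin δ cos θ = (0.4605)(0.6187) + (0.8877)(0.7856)(-0.3971) = 0.0080, so φ₂ = 0.46°.
Δλ = atan2(sin θ sin δ cos φ₁, cos δ − sin φ₁ sin φ₂) = atan2(0.6400, 0.6151) = 46.137°.
λ₂ = 125.360° + 46.137° = 171.50°.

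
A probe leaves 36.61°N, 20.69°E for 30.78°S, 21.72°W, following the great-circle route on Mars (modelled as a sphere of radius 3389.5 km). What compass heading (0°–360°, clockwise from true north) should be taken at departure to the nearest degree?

216°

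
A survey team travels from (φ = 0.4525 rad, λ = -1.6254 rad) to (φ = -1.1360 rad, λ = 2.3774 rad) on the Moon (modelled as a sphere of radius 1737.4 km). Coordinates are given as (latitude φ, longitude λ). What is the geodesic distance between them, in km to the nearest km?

3943 km

Let φ₁ = 0.4525 rad, φ₂ = -1.1360 rad, and Δλ = -2.2804 rad.
cos c = sin φ₁ sin φ₂ + cos φ₁ cos φ₂ cos Δλ = (0.4372)(-0.9070) + (0.8994)(0.4212)(-0.6515) = -0.64335,
so c = arccos(-0.64335) = 2.26967 rad.
Distance = R·c = 1737.4 × 2.2697 ≈ 3943 km.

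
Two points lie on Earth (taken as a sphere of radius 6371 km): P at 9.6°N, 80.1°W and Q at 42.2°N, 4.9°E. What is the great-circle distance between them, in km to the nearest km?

8882 km

With latitudes φ₁ = 9.600°, φ₂ = 42.200° and longitude difference Δλ = 85.000°:
cos c = sin φ₁ sin φ₂ + cos φ₁ cos φ₂ cos Δλ = (0.1668)(0.6717) + (0.9860)(0.7408)(0.0872) = 0.17568,
so c = arccos(0.17568) = 1.39420 rad.
Distance = R·c = 6371 × 1.3942 ≈ 8882 km.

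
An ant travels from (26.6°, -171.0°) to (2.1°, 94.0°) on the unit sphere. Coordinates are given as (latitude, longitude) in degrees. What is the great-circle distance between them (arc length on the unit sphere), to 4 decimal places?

With latitudes φ₁ = 26.600°, φ₂ = 2.100° and longitude difference Δλ = -95.000°:
Haversine: a = sin²(Δφ/2) + cos φ₁ cos φ₂ sin²(Δλ/2) = 0.0450 + (0.8942)(0.9993)(0.5436) = 0.53074.
Central angle c = 2·arcsin(√a) = 1.63231 rad.
On the unit sphere the arc length equals the central angle: 1.6323.

1.6323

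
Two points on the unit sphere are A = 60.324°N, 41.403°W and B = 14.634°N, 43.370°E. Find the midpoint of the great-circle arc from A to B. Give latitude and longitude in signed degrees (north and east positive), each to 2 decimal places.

44.88°, 17.41°

The central angle between A and B is δ = 1.3045 rad.
With f = 0.5, the slerp weights are sin((1−f)δ)/sin δ = 0.6292 and sin(fδ)/sin δ = 0.6292.
Weighted sum of the unit vectors: (0.6292)·(0.3714,-0.3274,0.8688) + (0.6292)·(0.7034,0.6644,0.2526) = (0.6762, 0.2120, 0.7056).
Converting back: φ = atan2(z, √(x²+y²)) = 44.88°, λ = atan2(y, x) = 17.41°.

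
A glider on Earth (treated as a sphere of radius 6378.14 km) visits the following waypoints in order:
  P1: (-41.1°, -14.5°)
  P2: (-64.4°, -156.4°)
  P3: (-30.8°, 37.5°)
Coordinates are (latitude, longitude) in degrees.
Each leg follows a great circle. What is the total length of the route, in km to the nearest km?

17199 km

Leg P1→P2: central angle 1.2275 rad, distance 7829.0 km.
Leg P2→P3: central angle 1.4691 rad, distance 9370.3 km.
Total: 7829.0 + 9370.3 ≈ 17199 km.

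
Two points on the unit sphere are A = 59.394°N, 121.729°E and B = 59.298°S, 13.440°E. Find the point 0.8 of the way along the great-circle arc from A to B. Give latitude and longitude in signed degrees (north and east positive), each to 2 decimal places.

-38.34°, 45.11°

The central angle between A and B is δ = 2.5351 rad.
With f = 0.8, the slerp weights are sin((1−f)δ)/sin δ = 0.8518 and sin(fδ)/sin δ = 1.5741.
Weighted sum of the unit vectors: (0.8518)·(-0.2678,0.4330,0.8607) + (1.5741)·(0.4966,0.1187,-0.8598) = (0.5536, 0.5557, -0.6203).
Converting back: φ = atan2(z, √(x²+y²)) = -38.34°, λ = atan2(y, x) = 45.11°.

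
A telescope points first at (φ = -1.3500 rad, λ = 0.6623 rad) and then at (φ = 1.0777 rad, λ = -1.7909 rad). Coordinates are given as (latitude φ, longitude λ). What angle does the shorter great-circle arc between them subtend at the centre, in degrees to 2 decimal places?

159.98°

Let φ₁ = -1.3500 rad, φ₂ = 1.0777 rad, and Δλ = -2.4532 rad.
Haversine: a = sin²(Δφ/2) + cos φ₁ cos φ₂ sin²(Δλ/2) = 0.8779 + (0.2190)(0.4734)(0.8861) = 0.96977.
Central angle c = 2·arcsin(√a) = 2.79210 rad.
So the angular separation is 159.98°.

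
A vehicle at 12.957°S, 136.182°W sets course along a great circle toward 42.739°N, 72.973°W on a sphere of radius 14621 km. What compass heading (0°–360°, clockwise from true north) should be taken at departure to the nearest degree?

42°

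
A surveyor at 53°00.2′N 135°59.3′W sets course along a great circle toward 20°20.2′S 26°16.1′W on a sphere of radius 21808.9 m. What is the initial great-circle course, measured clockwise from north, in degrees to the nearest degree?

87°

With φ₁ = 0.9251, φ₂ = -0.3549, Δλ = 1.9150 rad, the forward-azimuth formula gives
θ = atan2( sin Δλ cos φ₂ , cos φ₁ sin φ₂ − sin φ₁ cos φ₂ cos Δλ ) = atan2(0.8827, 0.0436) = 87.17°.
So the initial bearing is 87°.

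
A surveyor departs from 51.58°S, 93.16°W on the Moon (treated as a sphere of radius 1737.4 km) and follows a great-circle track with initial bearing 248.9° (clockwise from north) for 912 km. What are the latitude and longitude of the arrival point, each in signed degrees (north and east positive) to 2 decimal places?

Angular distance δ = d/R = 912/1737.4 = 0.52492 rad; initial bearing θ = 4.3441 rad.
sin φ₂ = sin φ₁ cos δ + cos φ₁ sin δ cos θ = (-0.7835)(0.8654) + (0.6214)(0.5011)(-0.3600) = -0.7901, so φ₂ = -52.20°.
Δλ = atan2(sin θ sin δ cos φ₁, cos δ − sin φ₁ sin φ₂) = atan2(-0.2905, 0.2463) = -49.707°.
λ₂ = -93.160° − 49.707° = -142.87°.

-52.20°, -142.87°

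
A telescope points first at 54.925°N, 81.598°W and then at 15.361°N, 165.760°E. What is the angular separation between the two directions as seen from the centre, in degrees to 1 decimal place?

89.8°

In radians: φ₁ = 0.9586, φ₂ = 0.2681, Δλ = -112.642° = -1.9660 rad.
Haversine: a = sin²(Δφ/2) + cos φ₁ cos φ₂ sin²(Δλ/2) = 0.1145 + (0.5746)(0.9643)(0.6925) = 0.49826.
Central angle c = 2·arcsin(√a) = 1.56732 rad.
So the angular separation is 89.8°.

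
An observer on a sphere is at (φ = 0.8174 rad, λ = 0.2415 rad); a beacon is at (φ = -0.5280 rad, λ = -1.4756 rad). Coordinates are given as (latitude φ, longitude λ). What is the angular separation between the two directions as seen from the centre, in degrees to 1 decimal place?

117.0°

With latitudes φ₁ = 46.834°, φ₂ = -30.252° and longitude difference Δλ = -98.383°:
Haversine: a = sin²(Δφ/2) + cos φ₁ cos φ₂ sin²(Δλ/2) = 0.3883 + (0.6841)(0.8638)(0.5729) = 0.72681.
Central angle c = 2·arcsin(√a) = 2.04161 rad.
So the angular separation is 117.0°.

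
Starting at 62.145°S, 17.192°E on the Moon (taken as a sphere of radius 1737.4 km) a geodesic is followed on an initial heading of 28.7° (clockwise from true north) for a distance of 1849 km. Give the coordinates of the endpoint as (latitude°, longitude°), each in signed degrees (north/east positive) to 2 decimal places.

Angular distance δ = d/R = 1849/1737.4 = 1.06423 rad; initial bearing θ = 0.5009 rad.
sin φ₂ = sin φ₁ cos δ + cos φ₁ sin δ cos θ = (-0.8841)(0.4852) + (0.4672)(0.8744)(0.8771) = -0.0706, so φ₂ = -4.05°.
Δλ = atan2(sin θ sin δ cos φ₁, cos δ − sin φ₁ sin φ₂) = atan2(0.1962, 0.4228) = 24.896°.
λ₂ = 17.192° + 24.896° = 42.09°.

-4.05°, 42.09°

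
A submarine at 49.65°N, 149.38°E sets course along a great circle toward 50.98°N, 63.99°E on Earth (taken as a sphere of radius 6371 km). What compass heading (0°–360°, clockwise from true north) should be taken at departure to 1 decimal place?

306.5°

With φ₁ = 0.8666, φ₂ = 0.8898, Δλ = -1.4903 rad, the forward-azimuth formula gives
θ = atan2( sin Δλ cos φ₂ , cos φ₁ sin φ₂ − sin φ₁ cos φ₂ cos Δλ ) = atan2(-0.6276, 0.4645) = -53.49°.
Adding 360° brings this into [0°, 360°): 306.5°.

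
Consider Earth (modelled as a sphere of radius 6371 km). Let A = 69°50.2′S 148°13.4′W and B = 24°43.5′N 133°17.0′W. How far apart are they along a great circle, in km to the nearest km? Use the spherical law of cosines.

10582 km

With latitudes φ₁ = -69.837°, φ₂ = 24.725° and longitude difference Δλ = 14.940°:
cos c = sin φ₁ sin φ₂ + cos φ₁ cos φ₂ cos Δλ = (-0.9387)(0.4183) + (0.3447)(0.9083)(0.9662) = -0.09012,
so c = arccos(-0.09012) = 1.66103 rad.
Distance = R·c = 6371 × 1.6610 ≈ 10582 km.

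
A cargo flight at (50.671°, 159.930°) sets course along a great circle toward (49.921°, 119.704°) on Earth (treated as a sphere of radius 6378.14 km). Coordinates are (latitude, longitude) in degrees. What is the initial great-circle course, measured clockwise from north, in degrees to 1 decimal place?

284.1°

With φ₁ = 0.8844, φ₂ = 0.8713, Δλ = -0.7021 rad, the forward-azimuth formula gives
θ = atan2( sin Δλ cos φ₂ , cos φ₁ sin φ₂ − sin φ₁ cos φ₂ cos Δλ ) = atan2(-0.4158, 0.1047) = -75.87°.
Adding 360° brings this into [0°, 360°): 284.1°.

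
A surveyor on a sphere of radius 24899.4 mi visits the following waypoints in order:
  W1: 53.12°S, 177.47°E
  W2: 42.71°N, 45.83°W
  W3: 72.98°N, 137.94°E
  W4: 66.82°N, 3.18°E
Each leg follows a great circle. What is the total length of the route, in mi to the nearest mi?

109106 mi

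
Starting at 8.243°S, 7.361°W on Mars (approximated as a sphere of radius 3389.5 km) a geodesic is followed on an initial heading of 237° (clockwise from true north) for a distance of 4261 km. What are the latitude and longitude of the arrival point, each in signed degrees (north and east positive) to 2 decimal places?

-33.85°, -81.21°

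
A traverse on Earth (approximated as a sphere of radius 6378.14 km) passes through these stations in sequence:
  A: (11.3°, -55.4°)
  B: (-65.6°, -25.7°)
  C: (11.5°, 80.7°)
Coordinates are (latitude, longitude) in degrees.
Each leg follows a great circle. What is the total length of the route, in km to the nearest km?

Leg A→B: central angle 1.3965 rad, distance 8906.9 km.
Leg B→C: central angle 1.8711 rad, distance 11934.4 km.
Total: 8906.9 + 11934.4 ≈ 20841 km.

20841 km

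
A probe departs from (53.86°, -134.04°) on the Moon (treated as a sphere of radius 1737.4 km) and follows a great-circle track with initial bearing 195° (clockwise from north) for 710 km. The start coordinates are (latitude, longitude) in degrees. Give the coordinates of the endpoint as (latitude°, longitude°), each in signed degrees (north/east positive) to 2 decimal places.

Angular distance δ = d/R = 710/1737.4 = 0.40866 rad; initial bearing θ = 3.4034 rad.
sin φ₂ = sin φ₁ cos δ + cos φ₁ sin δ cos θ = (0.8076)(0.9177) + (0.5898)(0.3974)(-0.9659) = 0.5147, so φ₂ = 30.98°.
Δλ = atan2(sin θ sin δ cos φ₁, cos δ − sin φ₁ sin φ₂) = atan2(-0.0607, 0.5020) = -6.890°.
λ₂ = -134.040° − 6.890° = -140.93°.

30.98°, -140.93°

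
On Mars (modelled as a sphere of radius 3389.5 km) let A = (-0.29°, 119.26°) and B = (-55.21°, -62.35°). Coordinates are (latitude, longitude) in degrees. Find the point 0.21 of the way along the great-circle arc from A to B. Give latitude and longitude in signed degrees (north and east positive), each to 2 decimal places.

Central angle δ = 2.1727 rad. Interpolating on the sphere with fraction f = 0.21:
P = [sin((1−f)δ)·A + sin(fδ)·B] / sin δ = 1.2003·A + 0.5345·B in Cartesian coordinates,
giving P = (-0.4452, 0.7770, -0.4450), i.e. latitude -26.43°, longitude 119.81°.

-26.43°, 119.81°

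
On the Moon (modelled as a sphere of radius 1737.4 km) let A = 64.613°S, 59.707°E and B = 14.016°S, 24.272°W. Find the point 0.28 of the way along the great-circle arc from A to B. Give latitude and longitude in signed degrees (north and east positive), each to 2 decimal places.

Central angle δ = 1.3052 rad. Interpolating on the sphere with fraction f = 0.28:
P = [sin((1−f)δ)·A + sin(fδ)·B] / sin δ = 0.8368·A + 0.3704·B in Cartesian coordinates,
giving P = (0.5085, 0.1620, -0.8457), i.e. latitude -57.74°, longitude 17.67°.

-57.74°, 17.67°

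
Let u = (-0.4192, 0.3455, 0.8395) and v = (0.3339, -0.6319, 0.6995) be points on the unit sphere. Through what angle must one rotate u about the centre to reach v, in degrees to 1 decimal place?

76.8°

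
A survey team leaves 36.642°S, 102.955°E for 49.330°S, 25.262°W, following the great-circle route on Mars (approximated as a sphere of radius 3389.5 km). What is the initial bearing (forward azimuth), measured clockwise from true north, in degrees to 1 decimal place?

Δλ = -128.217° = -2.2378 rad.
y = sin Δλ · cos φ₂ = (-0.7857)(0.6517) = -0.5120
x = cos φ₁ sin φ₂ − sin φ₁ cos φ₂ cos Δλ = (0.8024)(-0.7585) − (-0.5968)(0.6517)(-0.6186) = -0.8492
θ = atan2(y, x) = -148.91°; adding 360° gives 211.1°.

211.1°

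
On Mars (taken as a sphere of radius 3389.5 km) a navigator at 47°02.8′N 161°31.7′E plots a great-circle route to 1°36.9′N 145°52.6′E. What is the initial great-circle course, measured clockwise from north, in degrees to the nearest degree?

201°

With φ₁ = 0.8211, φ₂ = 0.0282, Δλ = -0.2732 rad, the forward-azimuth formula gives
θ = atan2( sin Δλ cos φ₂ , cos φ₁ sin φ₂ − sin φ₁ cos φ₂ cos Δλ ) = atan2(-0.2697, -0.6853) = -158.52°.
Adding 360° brings this into [0°, 360°): 201°.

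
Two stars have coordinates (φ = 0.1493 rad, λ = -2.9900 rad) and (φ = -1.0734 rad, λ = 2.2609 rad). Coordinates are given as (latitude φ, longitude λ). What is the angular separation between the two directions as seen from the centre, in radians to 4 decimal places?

1.4593 rad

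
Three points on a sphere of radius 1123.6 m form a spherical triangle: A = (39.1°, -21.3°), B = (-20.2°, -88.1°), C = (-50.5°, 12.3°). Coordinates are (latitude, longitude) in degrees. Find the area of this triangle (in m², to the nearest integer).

1780959 m²

Side lengths (central angles): a = 1.4114, b = 1.6464, c = 1.5016 rad; semiperimeter s = 2.2797.
By l'Huilier's theorem, tan(E/4) = √[tan(s/2) tan((s−a)/2) tan((s−b)/2) tan((s−c)/2)], giving spherical excess E = 1.4107 rad.
Area = E·R² = 1.4107 × (1123.6)² ≈ 1780959 m².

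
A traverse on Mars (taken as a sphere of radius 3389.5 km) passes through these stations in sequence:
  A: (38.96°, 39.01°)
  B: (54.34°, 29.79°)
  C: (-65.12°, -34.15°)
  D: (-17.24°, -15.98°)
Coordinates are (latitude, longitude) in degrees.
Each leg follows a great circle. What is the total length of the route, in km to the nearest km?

Leg A→B: central angle 0.2897 rad, distance 981.9 km.
Leg B→C: central angle 2.2515 rad, distance 7631.4 km.
Leg C→D: central angle 0.8624 rad, distance 2923.0 km.
Total: 981.9 + 7631.4 + 2923.0 ≈ 11536 km.

11536 km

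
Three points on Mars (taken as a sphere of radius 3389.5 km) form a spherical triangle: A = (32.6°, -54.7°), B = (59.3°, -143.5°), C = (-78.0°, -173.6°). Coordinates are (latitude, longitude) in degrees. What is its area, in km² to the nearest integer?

Side lengths (central angles): a = 2.4177, b = 2.2289, c = 1.0789 rad; semiperimeter s = 2.8628.
By l'Huilier's theorem, tan(E/4) = √[tan(s/2) tan((s−a)/2) tan((s−b)/2) tan((s−c)/2)], giving spherical excess E = 2.7225 rad.
Area = E·R² = 2.7225 × (3389.5)² ≈ 31277918 km².

31277918 km²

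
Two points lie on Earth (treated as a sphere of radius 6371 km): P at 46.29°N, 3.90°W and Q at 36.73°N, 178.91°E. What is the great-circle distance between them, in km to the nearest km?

10779 km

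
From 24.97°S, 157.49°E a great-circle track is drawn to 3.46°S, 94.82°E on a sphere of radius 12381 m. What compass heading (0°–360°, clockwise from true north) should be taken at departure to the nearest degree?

279°

With φ₁ = -0.4358, φ₂ = -0.0604, Δλ = -1.0938 rad, the forward-azimuth formula gives
θ = atan2( sin Δλ cos φ₂ , cos φ₁ sin φ₂ − sin φ₁ cos φ₂ cos Δλ ) = atan2(-0.8868, 0.1387) = -81.11°.
Adding 360° brings this into [0°, 360°): 279°.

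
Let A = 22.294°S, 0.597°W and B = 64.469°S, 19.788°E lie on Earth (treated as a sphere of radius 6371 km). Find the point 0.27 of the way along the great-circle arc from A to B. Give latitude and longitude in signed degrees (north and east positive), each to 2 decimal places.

Central angle δ = 0.7726 rad. Interpolating on the sphere with fraction f = 0.27:
P = [sin((1−f)δ)·A + sin(fδ)·B] / sin δ = 0.7659·A + 0.2967·B in Cartesian coordinates,
giving P = (0.8289, 0.0359, -0.5583), i.e. latitude -33.94°, longitude 2.48°.

-33.94°, 2.48°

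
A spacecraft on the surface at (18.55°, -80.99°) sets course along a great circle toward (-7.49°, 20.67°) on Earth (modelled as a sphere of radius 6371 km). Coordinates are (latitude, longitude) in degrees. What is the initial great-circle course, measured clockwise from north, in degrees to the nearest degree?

94°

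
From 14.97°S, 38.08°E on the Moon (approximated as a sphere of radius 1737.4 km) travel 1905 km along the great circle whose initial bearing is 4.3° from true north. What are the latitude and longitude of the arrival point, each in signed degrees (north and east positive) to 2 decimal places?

47.65°, 43.76°

Angular distance δ = d/R = 1905/1737.4 = 1.09647 rad; initial bearing θ = 0.0750 rad.
sin φ₂ = sin φ₁ cos δ + cos φ₁ sin δ cos θ = (-0.2583)(0.4567) + (0.9661)(0.8896)(0.9972) = 0.7390, so φ₂ = 47.65°.
Δλ = atan2(sin θ sin δ cos φ₁, cos δ − sin φ₁ sin φ₂) = atan2(0.0644, 0.6476) = 5.682°.
λ₂ = 38.080° + 5.682° = 43.76°.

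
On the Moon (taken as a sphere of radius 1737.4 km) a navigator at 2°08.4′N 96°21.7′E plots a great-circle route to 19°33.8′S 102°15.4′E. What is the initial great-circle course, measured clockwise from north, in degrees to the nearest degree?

Δλ = 5.895° = 0.1029 rad.
y = sin Δλ · cos φ₂ = (0.1027)(0.9423) = 0.0968
x = cos φ₁ sin φ₂ − sin φ₁ cos φ₂ cos Δλ = (0.9993)(-0.3348) − (0.0373)(0.9423)(0.9947) = -0.3696
θ = atan2(y, x) = 165.33°, so the bearing is 165°.

165°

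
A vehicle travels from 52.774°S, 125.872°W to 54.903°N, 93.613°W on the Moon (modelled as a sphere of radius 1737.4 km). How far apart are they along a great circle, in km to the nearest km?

3364 km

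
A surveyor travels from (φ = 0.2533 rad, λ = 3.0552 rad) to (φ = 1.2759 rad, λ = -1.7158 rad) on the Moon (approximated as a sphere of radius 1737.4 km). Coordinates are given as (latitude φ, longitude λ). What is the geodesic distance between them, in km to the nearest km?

2279 km

In radians: φ₁ = 0.2533, φ₂ = 1.2759, Δλ = 86.642° = 1.5122 rad.
cos c = sin φ₁ sin φ₂ + cos φ₁ cos φ₂ cos Δλ = (0.2506)(0.9568) + (0.9681)(0.2906)(0.0586) = 0.25626,
so c = arccos(0.25626) = 1.31164 rad.
Distance = R·c = 1737.4 × 1.3116 ≈ 2279 km.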